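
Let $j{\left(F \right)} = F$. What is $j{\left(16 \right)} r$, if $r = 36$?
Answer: $576$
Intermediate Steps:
$j{\left(16 \right)} r = 16 \cdot 36 = 576$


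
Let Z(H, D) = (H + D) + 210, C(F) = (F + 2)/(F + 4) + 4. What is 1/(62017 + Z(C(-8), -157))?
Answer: 2/124151 ≈ 1.6109e-5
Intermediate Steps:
C(F) = 4 + (2 + F)/(4 + F) (C(F) = (2 + F)/(4 + F) + 4 = 4 + (2 + F)/(4 + F))
Z(H, D) = 210 + D + H (Z(H, D) = (D + H) + 210 = 210 + D + H)
1/(62017 + Z(C(-8), -157)) = 1/(62017 + (210 - 157 + (18 + 5*(-8))/(4 - 8))) = 1/(62017 + (210 - 157 + (18 - 40)/(-4))) = 1/(62017 + (210 - 157 - ¼*(-22))) = 1/(62017 + (210 - 157 + 11/2)) = 1/(62017 + 117/2) = 1/(124151/2) = 2/124151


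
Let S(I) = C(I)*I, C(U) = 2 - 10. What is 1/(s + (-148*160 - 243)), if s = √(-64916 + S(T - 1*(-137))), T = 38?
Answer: -23923/572376245 - 2*I*√16579/572376245 ≈ -4.1796e-5 - 4.4991e-7*I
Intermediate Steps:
C(U) = -8
S(I) = -8*I
s = 2*I*√16579 (s = √(-64916 - 8*(38 - 1*(-137))) = √(-64916 - 8*(38 + 137)) = √(-64916 - 8*175) = √(-64916 - 1400) = √(-66316) = 2*I*√16579 ≈ 257.52*I)
1/(s + (-148*160 - 243)) = 1/(2*I*√16579 + (-148*160 - 243)) = 1/(2*I*√16579 + (-23680 - 243)) = 1/(2*I*√16579 - 23923) = 1/(-23923 + 2*I*√16579)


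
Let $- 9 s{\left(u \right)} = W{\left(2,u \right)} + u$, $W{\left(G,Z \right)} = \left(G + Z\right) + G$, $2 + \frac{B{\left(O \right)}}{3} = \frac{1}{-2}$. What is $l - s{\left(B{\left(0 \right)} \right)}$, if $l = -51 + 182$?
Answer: $\frac{1168}{9} \approx 129.78$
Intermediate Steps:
$B{\left(O \right)} = - \frac{15}{2}$ ($B{\left(O \right)} = -6 + \frac{3}{-2} = -6 + 3 \left(- \frac{1}{2}\right) = -6 - \frac{3}{2} = - \frac{15}{2}$)
$W{\left(G,Z \right)} = Z + 2 G$
$s{\left(u \right)} = - \frac{4}{9} - \frac{2 u}{9}$ ($s{\left(u \right)} = - \frac{\left(u + 2 \cdot 2\right) + u}{9} = - \frac{\left(u + 4\right) + u}{9} = - \frac{\left(4 + u\right) + u}{9} = - \frac{4 + 2 u}{9} = - \frac{4}{9} - \frac{2 u}{9}$)
$l = 131$
$l - s{\left(B{\left(0 \right)} \right)} = 131 - \left(- \frac{4}{9} - - \frac{5}{3}\right) = 131 - \left(- \frac{4}{9} + \frac{5}{3}\right) = 131 - \frac{11}{9} = \frac{1168}{9}$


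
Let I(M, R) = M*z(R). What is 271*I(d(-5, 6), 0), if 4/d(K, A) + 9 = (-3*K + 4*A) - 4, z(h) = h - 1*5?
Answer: -2710/13 ≈ -208.46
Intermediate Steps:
z(h) = -5 + h (z(h) = h - 5 = -5 + h)
d(K, A) = 4/(-13 - 3*K + 4*A) (d(K, A) = 4/(-9 + ((-3*K + 4*A) - 4)) = 4/(-9 + (-4 - 3*K + 4*A)) = 4/(-13 - 3*K + 4*A))
I(M, R) = M*(-5 + R)
271*I(d(-5, 6), 0) = 271*((4/(-13 - 3*(-5) + 4*6))*(-5 + 0)) = 271*((4/(-13 + 15 + 24))*(-5)) = 271*((4/26)*(-5)) = 271*((4*(1/26))*(-5)) = 271*((2/13)*(-5)) = 271*(-10/13) = -2710/13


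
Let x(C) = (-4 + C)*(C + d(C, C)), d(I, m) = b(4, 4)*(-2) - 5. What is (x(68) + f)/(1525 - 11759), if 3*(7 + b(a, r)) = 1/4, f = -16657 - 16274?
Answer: 84041/30702 ≈ 2.7373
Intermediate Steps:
f = -32931
b(a, r) = -83/12 (b(a, r) = -7 + (1/4)/3 = -7 + (1*(¼))/3 = -7 + (⅓)*(¼) = -7 + 1/12 = -83/12)
d(I, m) = 53/6 (d(I, m) = -83/12*(-2) - 5 = 83/6 - 5 = 53/6)
x(C) = (-4 + C)*(53/6 + C) (x(C) = (-4 + C)*(C + 53/6) = (-4 + C)*(53/6 + C))
(x(68) + f)/(1525 - 11759) = ((-106/3 + 68² + (29/6)*68) - 32931)/(1525 - 11759) = ((-106/3 + 4624 + 986/3) - 32931)/(-10234) = (14752/3 - 32931)*(-1/10234) = -84041/3*(-1/10234) = 84041/30702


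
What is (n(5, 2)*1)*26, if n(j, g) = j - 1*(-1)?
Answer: 156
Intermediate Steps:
n(j, g) = 1 + j (n(j, g) = j + 1 = 1 + j)
(n(5, 2)*1)*26 = ((1 + 5)*1)*26 = (6*1)*26 = 6*26 = 156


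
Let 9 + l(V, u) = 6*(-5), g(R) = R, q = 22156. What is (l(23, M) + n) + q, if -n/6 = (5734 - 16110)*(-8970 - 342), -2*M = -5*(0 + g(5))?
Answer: -579705755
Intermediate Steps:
M = 25/2 (M = -(-5)*(0 + 5)/2 = -(-5)*5/2 = -1/2*(-25) = 25/2 ≈ 12.500)
n = -579727872 (n = -6*(5734 - 16110)*(-8970 - 342) = -(-62256)*(-9312) = -6*96621312 = -579727872)
l(V, u) = -39 (l(V, u) = -9 + 6*(-5) = -9 - 30 = -39)
(l(23, M) + n) + q = (-39 - 579727872) + 22156 = -579727911 + 22156 = -579705755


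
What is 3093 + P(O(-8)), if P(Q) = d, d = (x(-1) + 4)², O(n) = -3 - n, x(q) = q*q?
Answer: 3118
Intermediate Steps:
x(q) = q²
d = 25 (d = ((-1)² + 4)² = (1 + 4)² = 5² = 25)
P(Q) = 25
3093 + P(O(-8)) = 3093 + 25 = 3118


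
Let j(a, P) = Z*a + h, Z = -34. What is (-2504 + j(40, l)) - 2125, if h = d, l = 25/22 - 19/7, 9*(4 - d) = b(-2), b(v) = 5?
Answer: -53870/9 ≈ -5985.6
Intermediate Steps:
d = 31/9 (d = 4 - ⅑*5 = 4 - 5/9 = 31/9 ≈ 3.4444)
l = -243/154 (l = 25*(1/22) - 19*⅐ = 25/22 - 19/7 = -243/154 ≈ -1.5779)
h = 31/9 ≈ 3.4444
j(a, P) = 31/9 - 34*a (j(a, P) = -34*a + 31/9 = 31/9 - 34*a)
(-2504 + j(40, l)) - 2125 = (-2504 + (31/9 - 34*40)) - 2125 = (-2504 + (31/9 - 1360)) - 2125 = (-2504 - 12209/9) - 2125 = -34745/9 - 2125 = -53870/9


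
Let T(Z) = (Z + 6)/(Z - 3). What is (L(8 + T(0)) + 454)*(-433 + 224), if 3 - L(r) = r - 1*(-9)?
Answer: -92378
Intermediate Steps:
T(Z) = (6 + Z)/(-3 + Z)
L(r) = -6 - r (L(r) = 3 - (r - 1*(-9)) = 3 - (r + 9) = 3 - (9 + r) = 3 + (-9 - r) = -6 - r)
(L(8 + T(0)) + 454)*(-433 + 224) = ((-6 - (8 + (6 + 0)/(-3 + 0))) + 454)*(-433 + 224) = ((-6 - (8 + 6/(-3))) + 454)*(-209) = ((-6 - (8 - ⅓*6)) + 454)*(-209) = ((-6 - (8 - 2)) + 454)*(-209) = ((-6 - 1*6) + 454)*(-209) = ((-6 - 6) + 454)*(-209) = (-12 + 454)*(-209) = 442*(-209) = -92378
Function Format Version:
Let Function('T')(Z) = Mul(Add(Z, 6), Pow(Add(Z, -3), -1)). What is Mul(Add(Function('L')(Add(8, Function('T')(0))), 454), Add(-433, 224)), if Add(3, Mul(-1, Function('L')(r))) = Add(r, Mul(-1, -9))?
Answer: -92378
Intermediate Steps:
Function('T')(Z) = Mul(Pow(Add(-3, Z), -1), Add(6, Z)) (Function('T')(Z) = Mul(Add(6, Z), Pow(Add(-3, Z), -1)) = Mul(Pow(Add(-3, Z), -1), Add(6, Z)))
Function('L')(r) = Add(-6, Mul(-1, r)) (Function('L')(r) = Add(3, Mul(-1, Add(r, Mul(-1, -9)))) = Add(3, Mul(-1, Add(r, 9))) = Add(3, Mul(-1, Add(9, r))) = Add(3, Add(-9, Mul(-1, r))) = Add(-6, Mul(-1, r)))
Mul(Add(Function('L')(Add(8, Function('T')(0))), 454), Add(-433, 224)) = Mul(Add(Add(-6, Mul(-1, Add(8, Mul(Pow(Add(-3, 0), -1), Add(6, 0))))), 454), Add(-433, 224)) = Mul(Add(Add(-6, Mul(-1, Add(8, Mul(Pow(-3, -1), 6)))), 454), -209) = Mul(Add(Add(-6, Mul(-1, Add(8, Mul(Rational(-1, 3), 6)))), 454), -209) = Mul(Add(Add(-6, Mul(-1, Add(8, -2))), 454), -209) = Mul(Add(Add(-6, Mul(-1, 6)), 454), -209) = Mul(Add(Add(-6, -6), 454), -209) = Mul(Add(-12, 454), -209) = Mul(442, -209) = -92378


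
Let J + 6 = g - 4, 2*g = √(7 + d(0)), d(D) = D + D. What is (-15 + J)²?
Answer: (50 - √7)²/4 ≈ 560.61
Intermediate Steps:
d(D) = 2*D
g = √7/2 (g = √(7 + 2*0)/2 = √(7 + 0)/2 = √7/2 ≈ 1.3229)
J = -10 + √7/2 (J = -6 + (√7/2 - 4) = -6 + (-4 + √7/2) = -10 + √7/2 ≈ -8.6771)
(-15 + J)² = (-15 + (-10 + √7/2))² = (-25 + √7/2)²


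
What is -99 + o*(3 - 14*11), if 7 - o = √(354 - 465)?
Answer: -1156 + 151*I*√111 ≈ -1156.0 + 1590.9*I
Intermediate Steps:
o = 7 - I*√111 (o = 7 - √(354 - 465) = 7 - √(-111) = 7 - I*√111 ≈ 7.0 - 10.536*I)
-99 + o*(3 - 14*11) = -99 + (7 - I*√111)*(3 - 14*11) = -99 + (7 - I*√111)*(3 - 154) = -99 + (7 - I*√111)*(-151) = -99 + (-1057 + 151*I*√111) = -1156 + 151*I*√111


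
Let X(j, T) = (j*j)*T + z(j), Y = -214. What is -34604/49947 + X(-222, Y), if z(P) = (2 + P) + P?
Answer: -526801932050/49947 ≈ -1.0547e+7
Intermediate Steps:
z(P) = 2 + 2*P
X(j, T) = 2 + 2*j + T*j² (X(j, T) = (j*j)*T + (2 + 2*j) = j²*T + (2 + 2*j) = T*j² + (2 + 2*j) = 2 + 2*j + T*j²)
-34604/49947 + X(-222, Y) = -34604/49947 + (2 + 2*(-222) - 214*(-222)²) = -34604*1/49947 + (2 - 444 - 214*49284) = -34604/49947 + (2 - 444 - 10546776) = -34604/49947 - 10547218 = -526801932050/49947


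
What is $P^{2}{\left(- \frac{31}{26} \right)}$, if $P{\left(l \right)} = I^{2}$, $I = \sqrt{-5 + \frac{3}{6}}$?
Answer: $\frac{81}{4} \approx 20.25$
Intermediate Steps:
$I = \frac{3 i \sqrt{2}}{2}$ ($I = \sqrt{-5 + 3 \cdot \frac{1}{6}} = \sqrt{-5 + \frac{1}{2}} = \sqrt{- \frac{9}{2}} = \frac{3 i \sqrt{2}}{2} \approx 2.1213 i$)
$P{\left(l \right)} = - \frac{9}{2}$ ($P{\left(l \right)} = \left(\frac{3 i \sqrt{2}}{2}\right)^{2} = - \frac{9}{2}$)
$P^{2}{\left(- \frac{31}{26} \right)} = \left(- \frac{9}{2}\right)^{2} = \frac{81}{4}$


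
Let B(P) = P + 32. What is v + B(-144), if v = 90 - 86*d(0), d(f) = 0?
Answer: -22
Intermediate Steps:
B(P) = 32 + P
v = 90 (v = 90 - 86*0 = 90 + 0 = 90)
v + B(-144) = 90 + (32 - 144) = 90 - 112 = -22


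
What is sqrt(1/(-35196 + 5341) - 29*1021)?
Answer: 2*I*sqrt(6597781064770)/29855 ≈ 172.07*I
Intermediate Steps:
sqrt(1/(-35196 + 5341) - 29*1021) = sqrt(1/(-29855) - 29609) = sqrt(-1/29855 - 29609) = sqrt(-883976696/29855) = 2*I*sqrt(6597781064770)/29855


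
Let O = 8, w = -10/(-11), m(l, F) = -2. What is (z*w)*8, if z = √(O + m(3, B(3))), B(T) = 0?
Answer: 80*√6/11 ≈ 17.814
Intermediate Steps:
w = 10/11 (w = -10*(-1/11) = 10/11 ≈ 0.90909)
z = √6 (z = √(8 - 2) = √6 ≈ 2.4495)
(z*w)*8 = (√6*(10/11))*8 = (10*√6/11)*8 = 80*√6/11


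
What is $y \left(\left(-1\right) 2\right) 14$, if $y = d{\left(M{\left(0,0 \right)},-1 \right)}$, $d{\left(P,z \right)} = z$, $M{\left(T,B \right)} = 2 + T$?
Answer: $28$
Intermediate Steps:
$y = -1$
$y \left(\left(-1\right) 2\right) 14 = - \left(-1\right) 2 \cdot 14 = \left(-1\right) \left(-2\right) 14 = 2 \cdot 14 = 28$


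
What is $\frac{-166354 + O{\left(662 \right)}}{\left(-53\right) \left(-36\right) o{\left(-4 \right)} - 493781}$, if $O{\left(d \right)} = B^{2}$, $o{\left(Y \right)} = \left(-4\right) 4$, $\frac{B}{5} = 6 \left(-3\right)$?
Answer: $\frac{158254}{524309} \approx 0.30183$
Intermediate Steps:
$B = -90$ ($B = 5 \cdot 6 \left(-3\right) = 5 \left(-18\right) = -90$)
$o{\left(Y \right)} = -16$
$O{\left(d \right)} = 8100$ ($O{\left(d \right)} = \left(-90\right)^{2} = 8100$)
$\frac{-166354 + O{\left(662 \right)}}{\left(-53\right) \left(-36\right) o{\left(-4 \right)} - 493781} = \frac{-166354 + 8100}{\left(-53\right) \left(-36\right) \left(-16\right) - 493781} = - \frac{158254}{1908 \left(-16\right) - 493781} = - \frac{158254}{-30528 - 493781} = - \frac{158254}{-524309} = \left(-158254\right) \left(- \frac{1}{524309}\right) = \frac{158254}{524309}$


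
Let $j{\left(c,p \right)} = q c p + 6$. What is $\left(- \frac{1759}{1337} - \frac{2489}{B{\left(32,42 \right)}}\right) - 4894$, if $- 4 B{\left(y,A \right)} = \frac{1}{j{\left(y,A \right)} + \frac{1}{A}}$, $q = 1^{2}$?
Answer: $\frac{53891562287}{4011} \approx 1.3436 \cdot 10^{7}$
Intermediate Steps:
$q = 1$
$j{\left(c,p \right)} = 6 + c p$ ($j{\left(c,p \right)} = 1 c p + 6 = c p + 6 = 6 + c p$)
$B{\left(y,A \right)} = - \frac{1}{4 \left(6 + \frac{1}{A} + A y\right)}$ ($B{\left(y,A \right)} = - \frac{1}{4 \left(\left(6 + y A\right) + \frac{1}{A}\right)} = - \frac{1}{4 \left(\left(6 + A y\right) + \frac{1}{A}\right)} = - \frac{1}{4 \left(6 + \frac{1}{A} + A y\right)}$)
$\left(- \frac{1759}{1337} - \frac{2489}{B{\left(32,42 \right)}}\right) - 4894 = \left(- \frac{1759}{1337} - \frac{2489}{\left(-1\right) 42 \frac{1}{4 + 4 \cdot 42 \left(6 + 42 \cdot 32\right)}}\right) - 4894 = \left(\left(-1759\right) \frac{1}{1337} - \frac{2489}{\left(-1\right) 42 \frac{1}{4 + 4 \cdot 42 \left(6 + 1344\right)}}\right) - 4894 = \left(- \frac{1759}{1337} - \frac{2489}{\left(-1\right) 42 \frac{1}{4 + 4 \cdot 42 \cdot 1350}}\right) - 4894 = \left(- \frac{1759}{1337} - \frac{2489}{\left(-1\right) 42 \frac{1}{4 + 226800}}\right) - 4894 = \left(- \frac{1759}{1337} - \frac{2489}{\left(-1\right) 42 \cdot \frac{1}{226804}}\right) - 4894 = \left(- \frac{1759}{1337} - \frac{2489}{- \frac{21}{113402}}\right) - 4894 = \left(- \frac{1759}{1337} - - \frac{282257578}{21}\right) - 4894 = \left(- \frac{1759}{1337} + \frac{282257578}{21}\right) - 4894 = \frac{53911192121}{4011} - 4894 = \frac{53891562287}{4011}$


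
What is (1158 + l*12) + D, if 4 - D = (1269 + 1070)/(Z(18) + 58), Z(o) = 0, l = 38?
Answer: 91505/58 ≈ 1577.7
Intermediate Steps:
D = -2107/58 (D = 4 - (1269 + 1070)/(0 + 58) = 4 - 2339/58 = -2107/58 ≈ -36.328)
(1158 + l*12) + D = (1158 + 38*12) - 2107/58 = (1158 + 456) - 2107/58 = 1614 - 2107/58 = 91505/58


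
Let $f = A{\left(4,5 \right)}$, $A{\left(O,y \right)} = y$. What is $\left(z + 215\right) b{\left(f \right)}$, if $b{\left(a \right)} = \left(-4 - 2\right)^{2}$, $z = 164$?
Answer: $13644$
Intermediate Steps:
$f = 5$
$b{\left(a \right)} = 36$ ($b{\left(a \right)} = \left(-6\right)^{2} = 36$)
$\left(z + 215\right) b{\left(f \right)} = \left(164 + 215\right) 36 = 379 \cdot 36 = 13644$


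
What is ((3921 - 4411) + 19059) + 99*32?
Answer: 21737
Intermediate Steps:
((3921 - 4411) + 19059) + 99*32 = (-490 + 19059) + 3168 = 18569 + 3168 = 21737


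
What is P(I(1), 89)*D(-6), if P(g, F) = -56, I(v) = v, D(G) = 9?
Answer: -504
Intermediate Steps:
P(I(1), 89)*D(-6) = -56*9 = -504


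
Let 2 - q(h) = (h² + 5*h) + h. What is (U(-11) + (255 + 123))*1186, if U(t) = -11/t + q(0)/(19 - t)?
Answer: 6743596/15 ≈ 4.4957e+5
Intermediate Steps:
q(h) = 2 - h² - 6*h (q(h) = 2 - ((h² + 5*h) + h) = 2 - (h² + 6*h) = 2 + (-h² - 6*h) = 2 - h² - 6*h)
U(t) = -11/t + 2/(19 - t) (U(t) = -11/t + (2 - 1*0² - 6*0)/(19 - t) = -11/t + (2 - 1*0 + 0)/(19 - t) = -11/t + (2 + 0 + 0)/(19 - t) = -11/t + 2/(19 - t))
(U(-11) + (255 + 123))*1186 = ((209 - 13*(-11))/((-11)*(-19 - 11)) + (255 + 123))*1186 = (-1/11*(209 + 143)/(-30) + 378)*1186 = (-1/11*(-1/30)*352 + 378)*1186 = (16/15 + 378)*1186 = (5686/15)*1186 = 6743596/15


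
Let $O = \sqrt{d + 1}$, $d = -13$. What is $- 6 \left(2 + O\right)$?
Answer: $-12 - 12 i \sqrt{3} \approx -12.0 - 20.785 i$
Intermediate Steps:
$O = 2 i \sqrt{3}$ ($O = \sqrt{-13 + 1} = \sqrt{-12} = 2 i \sqrt{3} \approx 3.4641 i$)
$- 6 \left(2 + O\right) = - 6 \left(2 + 2 i \sqrt{3}\right) = -12 - 12 i \sqrt{3}$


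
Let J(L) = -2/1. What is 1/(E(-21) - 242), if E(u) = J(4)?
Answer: -1/244 ≈ -0.0040984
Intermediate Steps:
J(L) = -2 (J(L) = -2*1 = -2)
E(u) = -2
1/(E(-21) - 242) = 1/(-2 - 242) = 1/(-244) = -1/244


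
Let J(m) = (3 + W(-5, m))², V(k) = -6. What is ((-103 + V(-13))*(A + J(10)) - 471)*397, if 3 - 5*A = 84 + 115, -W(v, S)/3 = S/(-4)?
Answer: -65230673/20 ≈ -3.2615e+6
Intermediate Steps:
W(v, S) = 3*S/4 (W(v, S) = -3*S/(-4) = -3*S*(-1)/4 = -(-3)*S/4 = 3*S/4)
A = -196/5 (A = ⅗ - (84 + 115)/5 = ⅗ - ⅕*199 = ⅗ - 199/5 = -196/5 ≈ -39.200)
J(m) = (3 + 3*m/4)²
((-103 + V(-13))*(A + J(10)) - 471)*397 = ((-103 - 6)*(-196/5 + 9*(4 + 10)²/16) - 471)*397 = (-109*(-196/5 + (9/16)*14²) - 471)*397 = (-109*(-196/5 + (9/16)*196) - 471)*397 = (-109*(-196/5 + 441/4) - 471)*397 = (-109*1421/20 - 471)*397 = (-154889/20 - 471)*397 = -164309/20*397 = -65230673/20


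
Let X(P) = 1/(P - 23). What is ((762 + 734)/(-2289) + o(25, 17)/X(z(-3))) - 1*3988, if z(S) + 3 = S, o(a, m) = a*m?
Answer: -37341953/2289 ≈ -16314.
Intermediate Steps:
z(S) = -3 + S
X(P) = 1/(-23 + P)
((762 + 734)/(-2289) + o(25, 17)/X(z(-3))) - 1*3988 = ((762 + 734)/(-2289) + (25*17)/(1/(-23 + (-3 - 3)))) - 1*3988 = (1496*(-1/2289) + 425/(1/(-23 - 6))) - 3988 = (-1496/2289 + 425/(1/(-29))) - 3988 = (-1496/2289 + 425/(-1/29)) - 3988 = (-1496/2289 + 425*(-29)) - 3988 = (-1496/2289 - 12325) - 3988 = -28213421/2289 - 3988 = -37341953/2289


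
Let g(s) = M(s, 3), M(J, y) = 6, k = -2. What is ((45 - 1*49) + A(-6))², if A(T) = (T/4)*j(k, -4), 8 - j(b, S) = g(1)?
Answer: 49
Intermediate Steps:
g(s) = 6
j(b, S) = 2 (j(b, S) = 8 - 1*6 = 8 - 6 = 2)
A(T) = T/2 (A(T) = (T/4)*2 = T/2)
((45 - 1*49) + A(-6))² = ((45 - 1*49) + (½)*(-6))² = ((45 - 49) - 3)² = (-4 - 3)² = (-7)² = 49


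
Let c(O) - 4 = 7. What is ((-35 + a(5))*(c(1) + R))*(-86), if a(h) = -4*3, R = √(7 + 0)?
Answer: 44462 + 4042*√7 ≈ 55156.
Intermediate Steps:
R = √7 ≈ 2.6458
c(O) = 11 (c(O) = 4 + 7 = 11)
a(h) = -12
((-35 + a(5))*(c(1) + R))*(-86) = ((-35 - 12)*(11 + √7))*(-86) = -47*(11 + √7)*(-86) = (-517 - 47*√7)*(-86) = 44462 + 4042*√7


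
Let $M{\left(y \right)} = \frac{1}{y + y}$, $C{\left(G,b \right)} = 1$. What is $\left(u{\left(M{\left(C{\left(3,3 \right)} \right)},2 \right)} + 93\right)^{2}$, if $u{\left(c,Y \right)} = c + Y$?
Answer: $\frac{36481}{4} \approx 9120.3$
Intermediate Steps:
$M{\left(y \right)} = \frac{1}{2 y}$
$u{\left(c,Y \right)} = Y + c$
$\left(u{\left(M{\left(C{\left(3,3 \right)} \right)},2 \right)} + 93\right)^{2} = \left(\left(2 + \frac{1}{2 \cdot 1}\right) + 93\right)^{2} = \left(\left(2 + \frac{1}{2} \cdot 1\right) + 93\right)^{2} = \left(\left(2 + \frac{1}{2}\right) + 93\right)^{2} = \left(\frac{5}{2} + 93\right)^{2} = \left(\frac{191}{2}\right)^{2} = \frac{36481}{4}$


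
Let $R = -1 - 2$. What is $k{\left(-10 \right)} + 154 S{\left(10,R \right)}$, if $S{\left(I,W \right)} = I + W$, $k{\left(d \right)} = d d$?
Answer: $1178$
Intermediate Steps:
$R = -3$
$k{\left(d \right)} = d^{2}$
$k{\left(-10 \right)} + 154 S{\left(10,R \right)} = \left(-10\right)^{2} + 154 \left(10 - 3\right) = 100 + 154 \cdot 7 = 100 + 1078 = 1178$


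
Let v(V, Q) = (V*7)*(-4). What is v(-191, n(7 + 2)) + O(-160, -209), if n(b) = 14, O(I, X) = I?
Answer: 5188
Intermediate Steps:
v(V, Q) = -28*V (v(V, Q) = (7*V)*(-4) = -28*V)
v(-191, n(7 + 2)) + O(-160, -209) = -28*(-191) - 160 = 5348 - 160 = 5188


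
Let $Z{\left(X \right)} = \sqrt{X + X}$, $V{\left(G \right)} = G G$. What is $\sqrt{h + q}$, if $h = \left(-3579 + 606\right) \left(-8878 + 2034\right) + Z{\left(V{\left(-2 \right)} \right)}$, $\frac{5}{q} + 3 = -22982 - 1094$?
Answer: $\frac{\sqrt{97498163030857 + 9583442 \sqrt{2}}}{2189} \approx 4510.8$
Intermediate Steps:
$V{\left(G \right)} = G^{2}$
$Z{\left(X \right)} = \sqrt{2} \sqrt{X}$ ($Z{\left(X \right)} = \sqrt{2 X} = \sqrt{2} \sqrt{X}$)
$q = - \frac{5}{24079}$ ($q = \frac{5}{-3 - 24076} = \frac{5}{-24079} = 5 \left(- \frac{1}{24079}\right) = - \frac{5}{24079} \approx -0.00020765$)
$h = 20347212 + 2 \sqrt{2}$ ($h = \left(-3579 + 606\right) \left(-8878 + 2034\right) + \sqrt{2} \sqrt{\left(-2\right)^{2}} = \left(-2973\right) \left(-6844\right) + \sqrt{2} \sqrt{4} = 20347212 + \sqrt{2} \cdot 2 = 20347212 + 2 \sqrt{2} \approx 2.0347 \cdot 10^{7}$)
$\sqrt{h + q} = \sqrt{\left(20347212 + 2 \sqrt{2}\right) - \frac{5}{24079}} = \sqrt{\frac{489940517743}{24079} + 2 \sqrt{2}}$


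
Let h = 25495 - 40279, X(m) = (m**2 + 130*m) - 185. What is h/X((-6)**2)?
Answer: -14784/5791 ≈ -2.5529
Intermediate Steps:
X(m) = -185 + m**2 + 130*m
h = -14784
h/X((-6)**2) = -14784/(-185 + ((-6)**2)**2 + 130*(-6)**2) = -14784/(-185 + 36**2 + 130*36) = -14784/(-185 + 1296 + 4680) = -14784/5791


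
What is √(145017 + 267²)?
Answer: 3*√24034 ≈ 465.09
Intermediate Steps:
√(145017 + 267²) = √(145017 + 71289) = √216306 = 3*√24034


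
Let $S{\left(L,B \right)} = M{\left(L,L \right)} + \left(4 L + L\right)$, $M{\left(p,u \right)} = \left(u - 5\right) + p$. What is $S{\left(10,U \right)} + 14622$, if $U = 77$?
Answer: $14687$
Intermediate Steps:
$M{\left(p,u \right)} = -5 + p + u$ ($M{\left(p,u \right)} = \left(-5 + u\right) + p = -5 + p + u$)
$S{\left(L,B \right)} = -5 + 7 L$ ($S{\left(L,B \right)} = \left(-5 + L + L\right) + \left(4 L + L\right) = \left(-5 + 2 L\right) + 5 L = -5 + 7 L$)
$S{\left(10,U \right)} + 14622 = \left(-5 + 7 \cdot 10\right) + 14622 = \left(-5 + 70\right) + 14622 = 65 + 14622 = 14687$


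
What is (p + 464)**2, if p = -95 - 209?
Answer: 25600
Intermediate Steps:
p = -304
(p + 464)**2 = (-304 + 464)**2 = 160**2 = 25600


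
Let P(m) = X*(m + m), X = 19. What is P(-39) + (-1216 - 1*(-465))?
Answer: -2233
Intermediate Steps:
P(m) = 38*m (P(m) = 19*(m + m) = 19*(2*m) = 38*m)
P(-39) + (-1216 - 1*(-465)) = 38*(-39) + (-1216 - 1*(-465)) = -1482 + (-1216 + 465) = -1482 - 751 = -2233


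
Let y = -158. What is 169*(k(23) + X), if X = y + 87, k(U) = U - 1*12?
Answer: -10140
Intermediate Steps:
k(U) = -12 + U (k(U) = U - 12 = -12 + U)
X = -71 (X = -158 + 87 = -71)
169*(k(23) + X) = 169*((-12 + 23) - 71) = 169*(11 - 71) = 169*(-60) = -10140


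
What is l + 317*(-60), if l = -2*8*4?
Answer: -19084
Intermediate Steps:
l = -64 (l = -16*4 = -64)
l + 317*(-60) = -64 + 317*(-60) = -64 - 19020 = -19084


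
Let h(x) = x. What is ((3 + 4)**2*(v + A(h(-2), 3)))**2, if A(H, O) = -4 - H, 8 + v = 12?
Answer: 9604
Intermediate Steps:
v = 4 (v = -8 + 12 = 4)
((3 + 4)**2*(v + A(h(-2), 3)))**2 = ((3 + 4)**2*(4 + (-4 - 1*(-2))))**2 = (7**2*(4 + (-4 + 2)))**2 = (49*(4 - 2))**2 = (49*2)**2 = 98**2 = 9604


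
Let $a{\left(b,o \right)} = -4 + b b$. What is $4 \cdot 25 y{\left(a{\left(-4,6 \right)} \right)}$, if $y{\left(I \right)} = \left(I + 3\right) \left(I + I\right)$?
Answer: $36000$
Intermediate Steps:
$a{\left(b,o \right)} = -4 + b^{2}$
$y{\left(I \right)} = 2 I \left(3 + I\right)$ ($y{\left(I \right)} = \left(3 + I\right) 2 I = 2 I \left(3 + I\right)$)
$4 \cdot 25 y{\left(a{\left(-4,6 \right)} \right)} = 4 \cdot 25 \cdot 2 \left(-4 + \left(-4\right)^{2}\right) \left(3 - \left(4 - \left(-4\right)^{2}\right)\right) = 100 \cdot 2 \left(-4 + 16\right) \left(3 + \left(-4 + 16\right)\right) = 100 \cdot 2 \cdot 12 \left(3 + 12\right) = 100 \cdot 2 \cdot 12 \cdot 15 = 100 \cdot 360 = 36000$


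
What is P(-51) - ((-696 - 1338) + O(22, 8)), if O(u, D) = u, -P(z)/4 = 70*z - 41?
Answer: 16456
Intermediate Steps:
P(z) = 164 - 280*z (P(z) = -4*(70*z - 41) = -4*(-41 + 70*z) = 164 - 280*z)
P(-51) - ((-696 - 1338) + O(22, 8)) = (164 - 280*(-51)) - ((-696 - 1338) + 22) = (164 + 14280) - (-2034 + 22) = 14444 - 1*(-2012) = 14444 + 2012 = 16456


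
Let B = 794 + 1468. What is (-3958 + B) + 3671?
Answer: 1975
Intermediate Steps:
B = 2262
(-3958 + B) + 3671 = (-3958 + 2262) + 3671 = -1696 + 3671 = 1975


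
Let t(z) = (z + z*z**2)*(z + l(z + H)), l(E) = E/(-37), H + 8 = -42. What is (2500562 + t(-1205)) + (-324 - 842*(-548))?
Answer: 75814234910098/37 ≈ 2.0490e+12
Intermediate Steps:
H = -50 (H = -8 - 42 = -50)
l(E) = -E/37 (l(E) = E*(-1/37) = -E/37)
t(z) = (50/37 + 36*z/37)*(z + z**3) (t(z) = (z + z*z**2)*(z - (z - 50)/37) = (z + z**3)*(z - (-50 + z)/37) = (z + z**3)*(z + (50/37 - z/37)) = (z + z**3)*(50/37 + 36*z/37) = (50/37 + 36*z/37)*(z + z**3))
(2500562 + t(-1205)) + (-324 - 842*(-548)) = (2500562 + (1/37)*(-1205)*(50 + 36*(-1205) + 37*(-1205)**3 + (-1205)**2*(50 - 1*(-1205)))) + (-324 - 842*(-548)) = (2500562 + (1/37)*(-1205)*(50 - 43380 + 37*(-1749690125) + 1452025*(50 + 1205))) + (-324 + 461416) = (2500562 + (1/37)*(-1205)*(50 - 43380 - 64738534625 + 1452025*1255)) + 461092 = (2500562 + (1/37)*(-1205)*(50 - 43380 - 64738534625 + 1822291375)) + 461092 = (2500562 + (1/37)*(-1205)*(-62916286580)) + 461092 = (2500562 + 75814125328900/37) + 461092 = 75814217849694/37 + 461092 = 75814234910098/37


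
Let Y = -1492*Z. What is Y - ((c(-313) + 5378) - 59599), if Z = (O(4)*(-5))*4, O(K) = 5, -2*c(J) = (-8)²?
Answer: 203453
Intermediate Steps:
c(J) = -32 (c(J) = -½*(-8)² = -½*64 = -32)
Z = -100 (Z = (5*(-5))*4 = -25*4 = -100)
Y = 149200 (Y = -1492*(-100) = 149200)
Y - ((c(-313) + 5378) - 59599) = 149200 - ((-32 + 5378) - 59599) = 149200 - (5346 - 59599) = 149200 - 1*(-54253) = 149200 + 54253 = 203453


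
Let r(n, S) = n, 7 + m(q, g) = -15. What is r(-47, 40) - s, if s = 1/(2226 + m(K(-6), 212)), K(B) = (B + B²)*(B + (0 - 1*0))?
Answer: -103589/2204 ≈ -47.000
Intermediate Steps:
K(B) = B*(B + B²) (K(B) = (B + B²)*(B + (0 + 0)) = (B + B²)*(B + 0) = (B + B²)*B = B*(B + B²))
m(q, g) = -22 (m(q, g) = -7 - 15 = -22)
s = 1/2204 (s = 1/(2226 - 22) = 1/2204 ≈ 0.00045372)
r(-47, 40) - s = -47 - 1*1/2204 = -47 - 1/2204 = -103589/2204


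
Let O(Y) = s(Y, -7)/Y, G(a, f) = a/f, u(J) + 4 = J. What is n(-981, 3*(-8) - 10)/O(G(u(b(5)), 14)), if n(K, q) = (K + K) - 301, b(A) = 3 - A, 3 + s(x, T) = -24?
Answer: -2263/63 ≈ -35.921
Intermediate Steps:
s(x, T) = -27 (s(x, T) = -3 - 24 = -27)
u(J) = -4 + J
n(K, q) = -301 + 2*K (n(K, q) = 2*K - 301 = -301 + 2*K)
O(Y) = -27/Y
n(-981, 3*(-8) - 10)/O(G(u(b(5)), 14)) = (-301 + 2*(-981))/((-27*14/(-4 + (3 - 1*5)))) = (-301 - 1962)/((-27*14/(-4 + (3 - 5)))) = -2263/((-27*14/(-4 - 2))) = -2263/((-27/((-6*1/14)))) = -2263/((-27/(-3/7))) = -2263/((-27*(-7/3))) = -2263/63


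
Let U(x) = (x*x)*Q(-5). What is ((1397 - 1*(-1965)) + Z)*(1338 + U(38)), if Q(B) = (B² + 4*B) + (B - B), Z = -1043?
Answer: 19846002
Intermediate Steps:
Q(B) = B² + 4*B (Q(B) = (B² + 4*B) + 0 = B² + 4*B)
U(x) = 5*x² (U(x) = (x*x)*(-5*(4 - 5)) = x²*(-5*(-1)) = x²*5 = 5*x²)
((1397 - 1*(-1965)) + Z)*(1338 + U(38)) = ((1397 - 1*(-1965)) - 1043)*(1338 + 5*38²) = ((1397 + 1965) - 1043)*(1338 + 5*1444) = (3362 - 1043)*(1338 + 7220) = 2319*8558 = 19846002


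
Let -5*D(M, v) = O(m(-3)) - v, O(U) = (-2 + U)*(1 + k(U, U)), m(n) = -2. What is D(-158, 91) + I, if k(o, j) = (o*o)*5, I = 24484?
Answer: 24519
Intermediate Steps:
k(o, j) = 5*o² (k(o, j) = o²*5 = 5*o²)
O(U) = (1 + 5*U²)*(-2 + U) (O(U) = (-2 + U)*(1 + 5*U²) = (1 + 5*U²)*(-2 + U))
D(M, v) = 84/5 + v/5 (D(M, v) = -((-2 - 2 - 10*(-2)² + 5*(-2)³) - v)/5 = -((-2 - 2 - 10*4 + 5*(-8)) - v)/5 = -((-2 - 2 - 40 - 40) - v)/5 = -(-84 - v)/5 = 84/5 + v/5)
D(-158, 91) + I = (84/5 + (⅕)*91) + 24484 = (84/5 + 91/5) + 24484 = 35 + 24484 = 24519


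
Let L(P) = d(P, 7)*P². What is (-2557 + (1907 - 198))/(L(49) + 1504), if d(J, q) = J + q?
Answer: -106/16995 ≈ -0.0062371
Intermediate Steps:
L(P) = P²*(7 + P) (L(P) = (P + 7)*P² = (7 + P)*P² = P²*(7 + P))
(-2557 + (1907 - 198))/(L(49) + 1504) = (-2557 + (1907 - 198))/(49²*(7 + 49) + 1504) = (-2557 + 1709)/(2401*56 + 1504) = -848/(134456 + 1504) = -848/135960 = -848*1/135960 = -106/16995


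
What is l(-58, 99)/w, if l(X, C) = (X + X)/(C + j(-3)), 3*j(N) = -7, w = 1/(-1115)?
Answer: 1338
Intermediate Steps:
w = -1/1115 ≈ -0.00089686
j(N) = -7/3 (j(N) = (1/3)*(-7) = -7/3)
l(X, C) = 2*X/(-7/3 + C) (l(X, C) = (X + X)/(C - 7/3) = (2*X)/(-7/3 + C) = 2*X/(-7/3 + C))
l(-58, 99)/w = (6*(-58)/(-7 + 3*99))/(-1/1115) = (6*(-58)/(-7 + 297))*(-1115) = (6*(-58)/290)*(-1115) = (6*(-58)*(1/290))*(-1115) = -6/5*(-1115) = 1338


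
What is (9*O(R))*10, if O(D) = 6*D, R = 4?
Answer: 2160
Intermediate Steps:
(9*O(R))*10 = (9*(6*4))*10 = (9*24)*10 = 216*10 = 2160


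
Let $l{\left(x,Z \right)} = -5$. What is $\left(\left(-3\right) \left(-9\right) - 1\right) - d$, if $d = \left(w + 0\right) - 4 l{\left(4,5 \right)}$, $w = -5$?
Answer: $11$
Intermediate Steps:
$d = 15$ ($d = \left(-5 + 0\right) - -20 = -5 + 20 = 15$)
$\left(\left(-3\right) \left(-9\right) - 1\right) - d = \left(\left(-3\right) \left(-9\right) - 1\right) - 15 = \left(27 - 1\right) - 15 = 26 - 15 = 11$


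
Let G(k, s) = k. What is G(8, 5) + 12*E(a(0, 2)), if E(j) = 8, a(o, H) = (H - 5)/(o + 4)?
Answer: 104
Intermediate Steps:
a(o, H) = (-5 + H)/(4 + o)
G(8, 5) + 12*E(a(0, 2)) = 8 + 12*8 = 8 + 96 = 104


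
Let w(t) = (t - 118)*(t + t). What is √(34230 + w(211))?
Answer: 6*√2041 ≈ 271.06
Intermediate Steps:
w(t) = 2*t*(-118 + t) (w(t) = (-118 + t)*(2*t) = 2*t*(-118 + t))
√(34230 + w(211)) = √(34230 + 2*211*(-118 + 211)) = √(34230 + 2*211*93) = √(34230 + 39246) = √73476 = 6*√2041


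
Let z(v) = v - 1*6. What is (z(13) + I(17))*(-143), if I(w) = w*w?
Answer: -42328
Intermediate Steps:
z(v) = -6 + v (z(v) = v - 6 = -6 + v)
I(w) = w²
(z(13) + I(17))*(-143) = ((-6 + 13) + 17²)*(-143) = (7 + 289)*(-143) = 296*(-143) = -42328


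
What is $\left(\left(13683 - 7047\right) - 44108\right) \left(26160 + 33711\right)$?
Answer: $-2243486112$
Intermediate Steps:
$\left(\left(13683 - 7047\right) - 44108\right) \left(26160 + 33711\right) = \left(6636 - 44108\right) 59871 = \left(-37472\right) 59871 = -2243486112$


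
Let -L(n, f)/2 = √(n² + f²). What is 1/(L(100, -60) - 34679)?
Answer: -34679/1202578641 + 40*√34/1202578641 ≈ -2.8643e-5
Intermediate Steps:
L(n, f) = -2*√(f² + n²) (L(n, f) = -2*√(n² + f²) = -2*√(f² + n²))
1/(L(100, -60) - 34679) = 1/(-2*√((-60)² + 100²) - 34679) = 1/(-2*√(3600 + 10000) - 34679) = 1/(-40*√34 - 34679) = 1/(-34679 - 40*√34)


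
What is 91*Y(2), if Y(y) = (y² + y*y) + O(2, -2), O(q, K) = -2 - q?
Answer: 364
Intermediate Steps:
Y(y) = -4 + 2*y² (Y(y) = (y² + y*y) + (-2 - 1*2) = (y² + y²) + (-2 - 2) = 2*y² - 4 = -4 + 2*y²)
91*Y(2) = 91*(-4 + 2*2²) = 91*(-4 + 2*4) = 91*(-4 + 8) = 91*4 = 364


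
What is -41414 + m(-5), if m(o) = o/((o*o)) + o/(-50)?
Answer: -414141/10 ≈ -41414.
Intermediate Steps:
m(o) = 1/o - o/50 (m(o) = o/(o**2) + o*(-1/50) = o/o**2 - o/50 = 1/o - o/50)
-41414 + m(-5) = -41414 + (1/(-5) - 1/50*(-5)) = -41414 + (-1/5 + 1/10) = -41414 - 1/10 = -414141/10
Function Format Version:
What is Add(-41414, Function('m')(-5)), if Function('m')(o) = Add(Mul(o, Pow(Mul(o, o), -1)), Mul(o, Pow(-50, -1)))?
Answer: Rational(-414141, 10) ≈ -41414.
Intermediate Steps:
Function('m')(o) = Add(Pow(o, -1), Mul(Rational(-1, 50), o)) (Function('m')(o) = Add(Mul(o, Pow(Pow(o, 2), -1)), Mul(o, Rational(-1, 50))) = Add(Mul(o, Pow(o, -2)), Mul(Rational(-1, 50), o)) = Add(Pow(o, -1), Mul(Rational(-1, 50), o)))
Add(-41414, Function('m')(-5)) = Add(-41414, Add(Pow(-5, -1), Mul(Rational(-1, 50), -5))) = Add(-41414, Add(Rational(-1, 5), Rational(1, 10))) = Add(-41414, Rational(-1, 10)) = Rational(-414141, 10)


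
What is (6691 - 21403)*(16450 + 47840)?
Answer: -945834480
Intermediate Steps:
(6691 - 21403)*(16450 + 47840) = -14712*64290 = -945834480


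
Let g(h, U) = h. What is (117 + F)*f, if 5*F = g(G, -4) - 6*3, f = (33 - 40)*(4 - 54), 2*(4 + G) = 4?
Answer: 39550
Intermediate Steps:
G = -2 (G = -4 + (1/2)*4 = -4 + 2 = -2)
f = 350 (f = -7*(-50) = 350)
F = -4 (F = (-2 - 6*3)/5 = (-2 - 18)/5 = (1/5)*(-20) = -4)
(117 + F)*f = (117 - 4)*350 = 113*350 = 39550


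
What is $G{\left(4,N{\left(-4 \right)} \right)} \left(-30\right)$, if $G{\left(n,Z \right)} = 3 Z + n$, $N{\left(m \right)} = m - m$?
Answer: $-120$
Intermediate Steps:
$N{\left(m \right)} = 0$
$G{\left(n,Z \right)} = n + 3 Z$
$G{\left(4,N{\left(-4 \right)} \right)} \left(-30\right) = \left(4 + 3 \cdot 0\right) \left(-30\right) = \left(4 + 0\right) \left(-30\right) = 4 \left(-30\right) = -120$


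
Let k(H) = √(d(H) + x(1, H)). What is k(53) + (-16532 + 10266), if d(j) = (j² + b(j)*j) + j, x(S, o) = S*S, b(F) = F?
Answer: -6266 + 2*√1418 ≈ -6190.7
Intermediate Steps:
x(S, o) = S²
d(j) = j + 2*j² (d(j) = (j² + j*j) + j = (j² + j²) + j = 2*j² + j = j + 2*j²)
k(H) = √(1 + H*(1 + 2*H)) (k(H) = √(H*(1 + 2*H) + 1²) = √(H*(1 + 2*H) + 1) = √(1 + H*(1 + 2*H)))
k(53) + (-16532 + 10266) = √(1 + 53*(1 + 2*53)) + (-16532 + 10266) = √(1 + 53*(1 + 106)) - 6266 = √(1 + 53*107) - 6266 = √(1 + 5671) - 6266 = √5672 - 6266 = 2*√1418 - 6266 = -6266 + 2*√1418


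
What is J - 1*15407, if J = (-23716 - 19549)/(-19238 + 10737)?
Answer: -130931642/8501 ≈ -15402.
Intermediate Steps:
J = 43265/8501 (J = -43265/(-8501) = -43265*(-1/8501) = 43265/8501 ≈ 5.0894)
J - 1*15407 = 43265/8501 - 1*15407 = 43265/8501 - 15407 = -130931642/8501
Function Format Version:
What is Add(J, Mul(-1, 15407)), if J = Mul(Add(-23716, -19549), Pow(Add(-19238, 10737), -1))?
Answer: Rational(-130931642, 8501) ≈ -15402.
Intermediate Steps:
J = Rational(43265, 8501) (J = Mul(-43265, Pow(-8501, -1)) = Mul(-43265, Rational(-1, 8501)) = Rational(43265, 8501) ≈ 5.0894)
Add(J, Mul(-1, 15407)) = Add(Rational(43265, 8501), Mul(-1, 15407)) = Add(Rational(43265, 8501), -15407) = Rational(-130931642, 8501)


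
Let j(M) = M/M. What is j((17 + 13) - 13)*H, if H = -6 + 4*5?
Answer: 14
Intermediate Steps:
j(M) = 1
H = 14 (H = -6 + 20 = 14)
j((17 + 13) - 13)*H = 1*14 = 14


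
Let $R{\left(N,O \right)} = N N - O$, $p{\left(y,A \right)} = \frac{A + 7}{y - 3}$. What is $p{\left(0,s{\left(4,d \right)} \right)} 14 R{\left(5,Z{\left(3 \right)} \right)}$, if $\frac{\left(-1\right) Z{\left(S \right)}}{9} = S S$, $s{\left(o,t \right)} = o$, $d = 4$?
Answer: $- \frac{16324}{3} \approx -5441.3$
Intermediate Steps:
$Z{\left(S \right)} = - 9 S^{2}$ ($Z{\left(S \right)} = - 9 S S = - 9 S^{2}$)
$p{\left(y,A \right)} = \frac{7 + A}{-3 + y}$
$R{\left(N,O \right)} = N^{2} - O$
$p{\left(0,s{\left(4,d \right)} \right)} 14 R{\left(5,Z{\left(3 \right)} \right)} = \frac{7 + 4}{-3 + 0} \cdot 14 \left(5^{2} - - 9 \cdot 3^{2}\right) = \frac{1}{-3} \cdot 11 \cdot 14 \left(25 - \left(-9\right) 9\right) = \left(- \frac{1}{3}\right) 11 \cdot 14 \left(25 - -81\right) = \left(- \frac{11}{3}\right) 14 \left(25 + 81\right) = \left(- \frac{154}{3}\right) 106 = - \frac{16324}{3}$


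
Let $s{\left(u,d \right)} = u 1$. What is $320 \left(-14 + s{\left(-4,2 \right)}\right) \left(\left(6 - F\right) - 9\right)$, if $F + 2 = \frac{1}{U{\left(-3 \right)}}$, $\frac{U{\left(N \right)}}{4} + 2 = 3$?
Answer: $7200$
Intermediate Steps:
$U{\left(N \right)} = 4$ ($U{\left(N \right)} = -8 + 4 \cdot 3 = -8 + 12 = 4$)
$s{\left(u,d \right)} = u$
$F = - \frac{7}{4}$ ($F = -2 + \frac{1}{4} = - \frac{7}{4} \approx -1.75$)
$320 \left(-14 + s{\left(-4,2 \right)}\right) \left(\left(6 - F\right) - 9\right) = 320 \left(-14 - 4\right) \left(\left(6 - - \frac{7}{4}\right) - 9\right) = 320 \left(- 18 \left(\left(6 + \frac{7}{4}\right) - 9\right)\right) = 320 \left(- 18 \left(\frac{31}{4} - 9\right)\right) = 320 \left(\left(-18\right) \left(- \frac{5}{4}\right)\right) = 320 \cdot \frac{45}{2} = 7200$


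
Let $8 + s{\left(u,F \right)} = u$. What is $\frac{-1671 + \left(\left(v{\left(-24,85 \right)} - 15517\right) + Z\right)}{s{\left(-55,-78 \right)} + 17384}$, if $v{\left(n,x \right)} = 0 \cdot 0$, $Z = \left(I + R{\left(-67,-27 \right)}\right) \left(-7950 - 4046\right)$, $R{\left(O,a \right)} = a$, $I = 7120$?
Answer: $- \frac{85104816}{17321} \approx -4913.4$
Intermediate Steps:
$s{\left(u,F \right)} = -8 + u$
$Z = -85087628$ ($Z = \left(7120 - 27\right) \left(-7950 - 4046\right) = 7093 \left(-11996\right) = -85087628$)
$v{\left(n,x \right)} = 0$
$\frac{-1671 + \left(\left(v{\left(-24,85 \right)} - 15517\right) + Z\right)}{s{\left(-55,-78 \right)} + 17384} = \frac{-1671 + \left(\left(0 - 15517\right) - 85087628\right)}{\left(-8 - 55\right) + 17384} = \frac{-1671 - 85103145}{-63 + 17384} = \frac{-1671 - 85103145}{17321} = \left(-85104816\right) \frac{1}{17321} = - \frac{85104816}{17321}$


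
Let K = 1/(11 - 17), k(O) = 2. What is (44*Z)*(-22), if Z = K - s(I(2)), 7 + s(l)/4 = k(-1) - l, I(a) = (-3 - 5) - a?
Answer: 58564/3 ≈ 19521.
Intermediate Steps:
I(a) = -8 - a
K = -⅙ (K = 1/(-6) = -⅙ ≈ -0.16667)
s(l) = -20 - 4*l (s(l) = -28 + 4*(2 - l) = -28 + (8 - 4*l) = -20 - 4*l)
Z = -121/6 (Z = -⅙ - (-20 - 4*(-8 - 1*2)) = -⅙ - (-20 - 4*(-8 - 2)) = -⅙ - (-20 - 4*(-10)) = -⅙ - (-20 + 40) = -⅙ - 1*20 = -⅙ - 20 = -121/6 ≈ -20.167)
(44*Z)*(-22) = (44*(-121/6))*(-22) = -2662/3*(-22) = 58564/3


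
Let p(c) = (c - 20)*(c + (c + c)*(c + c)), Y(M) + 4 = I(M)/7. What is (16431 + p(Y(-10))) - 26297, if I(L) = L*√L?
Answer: -426994/49 - 353960*I*√10/343 ≈ -8714.2 - 3263.3*I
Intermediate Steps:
I(L) = L^(3/2)
Y(M) = -4 + M^(3/2)/7
p(c) = (-20 + c)*(c + 4*c²) (p(c) = (-20 + c)*(c + (2*c)*(2*c)) = (-20 + c)*(c + 4*c²))
(16431 + p(Y(-10))) - 26297 = (16431 + (-4 + (-10)^(3/2)/7)*(-20 - 79*(-4 + (-10)^(3/2)/7) + 4*(-4 + (-10)^(3/2)/7)²)) - 26297 = (16431 + (-4 + (-10*I*√10)/7)*(-20 - 79*(-4 + (-10*I*√10)/7) + 4*(-4 + (-10*I*√10)/7)²)) - 26297 = (16431 + (-4 - 10*I*√10/7)*(-20 - 79*(-4 - 10*I*√10/7) + 4*(-4 - 10*I*√10/7)²)) - 26297 = (16431 + (-4 - 10*I*√10/7)*(-20 + (316 + 790*I*√10/7) + 4*(-4 - 10*I*√10/7)²)) - 26297 = (16431 + (-4 - 10*I*√10/7)*(296 + 4*(-4 - 10*I*√10/7)² + 790*I*√10/7)) - 26297 = -9866 + (-4 - 10*I*√10/7)*(296 + 4*(-4 - 10*I*√10/7)² + 790*I*√10/7)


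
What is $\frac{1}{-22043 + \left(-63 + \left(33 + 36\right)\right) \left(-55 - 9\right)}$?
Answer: $- \frac{1}{22427} \approx -4.4589 \cdot 10^{-5}$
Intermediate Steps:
$\frac{1}{-22043 + \left(-63 + \left(33 + 36\right)\right) \left(-55 - 9\right)} = \frac{1}{-22043 + \left(-63 + 69\right) \left(-64\right)} = \frac{1}{-22043 + 6 \left(-64\right)} = \frac{1}{-22043 - 384} = \frac{1}{-22427} = - \frac{1}{22427}$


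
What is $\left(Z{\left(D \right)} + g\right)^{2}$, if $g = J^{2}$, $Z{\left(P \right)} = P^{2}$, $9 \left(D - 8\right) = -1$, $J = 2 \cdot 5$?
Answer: $\frac{172685881}{6561} \approx 26320.0$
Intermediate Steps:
$J = 10$
$D = \frac{71}{9}$ ($D = 8 + \frac{1}{9} \left(-1\right) = 8 - \frac{1}{9} = \frac{71}{9} \approx 7.8889$)
$g = 100$ ($g = 10^{2} = 100$)
$\left(Z{\left(D \right)} + g\right)^{2} = \left(\left(\frac{71}{9}\right)^{2} + 100\right)^{2} = \left(\frac{5041}{81} + 100\right)^{2} = \left(\frac{13141}{81}\right)^{2} = \frac{172685881}{6561}$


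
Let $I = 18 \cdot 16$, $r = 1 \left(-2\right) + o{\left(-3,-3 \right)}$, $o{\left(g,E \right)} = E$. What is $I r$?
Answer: $-1440$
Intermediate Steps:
$r = -5$ ($r = 1 \left(-2\right) - 3 = -2 - 3 = -5$)
$I = 288$
$I r = 288 \left(-5\right) = -1440$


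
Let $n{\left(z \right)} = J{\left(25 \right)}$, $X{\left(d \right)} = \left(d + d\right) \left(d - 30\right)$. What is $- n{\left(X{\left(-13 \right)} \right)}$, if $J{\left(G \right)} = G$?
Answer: $-25$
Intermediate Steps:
$X{\left(d \right)} = 2 d \left(-30 + d\right)$
$n{\left(z \right)} = 25$
$- n{\left(X{\left(-13 \right)} \right)} = \left(-1\right) 25 = -25$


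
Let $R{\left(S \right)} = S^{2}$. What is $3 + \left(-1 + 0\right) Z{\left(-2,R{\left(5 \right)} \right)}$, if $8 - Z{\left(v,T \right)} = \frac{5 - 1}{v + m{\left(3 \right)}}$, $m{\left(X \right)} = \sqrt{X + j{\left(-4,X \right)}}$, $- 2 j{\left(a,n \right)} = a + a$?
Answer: $- \frac{7}{3} + \frac{4 \sqrt{7}}{3} \approx 1.1943$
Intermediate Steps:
$j{\left(a,n \right)} = - a$ ($j{\left(a,n \right)} = - \frac{a + a}{2} = - \frac{2 a}{2} = - a$)
$m{\left(X \right)} = \sqrt{4 + X}$ ($m{\left(X \right)} = \sqrt{X - -4} = \sqrt{X + 4} = \sqrt{4 + X}$)
$Z{\left(v,T \right)} = 8 - \frac{4}{v + \sqrt{7}}$ ($Z{\left(v,T \right)} = 8 - \frac{5 - 1}{v + \sqrt{4 + 3}} = 8 - \frac{4}{v + \sqrt{7}}$)
$3 + \left(-1 + 0\right) Z{\left(-2,R{\left(5 \right)} \right)} = 3 + \left(-1 + 0\right) \frac{4 \left(-1 + 2 \left(-2\right) + 2 \sqrt{7}\right)}{-2 + \sqrt{7}} = 3 - \frac{4 \left(-1 - 4 + 2 \sqrt{7}\right)}{-2 + \sqrt{7}} = 3 - \frac{4 \left(-5 + 2 \sqrt{7}\right)}{-2 + \sqrt{7}}$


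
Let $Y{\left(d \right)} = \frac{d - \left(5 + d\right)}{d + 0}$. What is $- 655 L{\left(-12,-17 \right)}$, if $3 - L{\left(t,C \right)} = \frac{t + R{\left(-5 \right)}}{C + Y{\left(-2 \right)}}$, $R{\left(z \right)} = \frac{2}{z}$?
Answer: $- \frac{40741}{29} \approx -1404.9$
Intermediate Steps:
$Y{\left(d \right)} = - \frac{5}{d}$
$L{\left(t,C \right)} = 3 - \frac{- \frac{2}{5} + t}{\frac{5}{2} + C}$ ($L{\left(t,C \right)} = 3 - \frac{t + \frac{2}{-5}}{C - \frac{5}{-2}} = 3 - \frac{t + 2 \left(- \frac{1}{5}\right)}{C - - \frac{5}{2}} = 3 - \frac{t - \frac{2}{5}}{C + \frac{5}{2}} = 3 - \frac{- \frac{2}{5} + t}{\frac{5}{2} + C}$)
$- 655 L{\left(-12,-17 \right)} = - 655 \frac{79 - -120 + 30 \left(-17\right)}{5 \left(5 + 2 \left(-17\right)\right)} = - 655 \frac{79 + 120 - 510}{5 \left(5 - 34\right)} = - 655 \cdot \frac{1}{5} \frac{1}{-29} \left(-311\right) = - 655 \cdot \frac{1}{5} \left(- \frac{1}{29}\right) \left(-311\right) = \left(-655\right) \frac{311}{145} = - \frac{40741}{29}$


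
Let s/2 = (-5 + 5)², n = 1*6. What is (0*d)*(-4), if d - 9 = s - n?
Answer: 0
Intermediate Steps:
n = 6
s = 0 (s = 2*(-5 + 5)² = 2*0² = 2*0 = 0)
d = 3 (d = 9 + (0 - 1*6) = 9 + (0 - 6) = 9 - 6 = 3)
(0*d)*(-4) = (0*3)*(-4) = 0*(-4) = 0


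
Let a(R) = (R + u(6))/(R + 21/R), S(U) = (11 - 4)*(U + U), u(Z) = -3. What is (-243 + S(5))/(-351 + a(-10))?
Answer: 20933/42341 ≈ 0.49439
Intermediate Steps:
S(U) = 14*U (S(U) = 7*(2*U) = 14*U)
a(R) = (-3 + R)/(R + 21/R) (a(R) = (R - 3)/(R + 21/R) = (-3 + R)/(R + 21/R))
(-243 + S(5))/(-351 + a(-10)) = (-243 + 14*5)/(-351 - 10*(-3 - 10)/(21 + (-10)²)) = (-243 + 70)/(-351 - 10*(-13)/(21 + 100)) = -173/(-351 - 10*(-13)/121) = -173/(-351 - 10*1/121*(-13)) = -173/(-351 + 130/121) = -173/(-42341/121) = -173*(-121/42341) = 20933/42341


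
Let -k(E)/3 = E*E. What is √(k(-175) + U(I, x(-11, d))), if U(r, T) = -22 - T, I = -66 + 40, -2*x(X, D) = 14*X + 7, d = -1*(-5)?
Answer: I*√367882/2 ≈ 303.27*I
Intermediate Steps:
d = 5
k(E) = -3*E² (k(E) = -3*E*E = -3*E²)
x(X, D) = -7/2 - 7*X (x(X, D) = -(14*X + 7)/2 = -(7 + 14*X)/2 = -7/2 - 7*X)
I = -26
√(k(-175) + U(I, x(-11, d))) = √(-3*(-175)² + (-22 - (-7/2 - 7*(-11)))) = √(-3*30625 + (-22 - (-7/2 + 77))) = √(-91875 + (-22 - 1*147/2)) = √(-91875 + (-22 - 147/2)) = √(-91875 - 191/2) = √(-183941/2) = I*√367882/2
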